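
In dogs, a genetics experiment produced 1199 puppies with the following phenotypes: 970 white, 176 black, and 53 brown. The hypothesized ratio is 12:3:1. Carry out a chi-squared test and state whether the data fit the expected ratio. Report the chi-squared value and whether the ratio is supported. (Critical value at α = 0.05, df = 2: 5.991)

The 12:3:1 ratio has 16 parts, so with N = 1199 the expected counts are:
  white: 1199 × 12/16 = 899.25
  black: 1199 × 3/16 = 224.8125
  brown: 1199 × 1/16 = 74.9375
χ² = Σ (O − E)² / E
  white: (970 − 899.25)² / 899.25 = 5.5664
  black: (176 − 224.8125)² / 224.8125 = 10.5984
  brown: (53 − 74.9375)² / 74.9375 = 6.4221
χ² = 5.5664 + 10.5984 + 6.4221 = 22.5869 ≈ 22.587
Degrees of freedom = 3 − 1 = 2; critical value at α = 0.05 is 5.991.
Since 22.587 > 5.991, we reject the null hypothesis — the data do not fit the 12:3:1 ratio.

22.587; not consistent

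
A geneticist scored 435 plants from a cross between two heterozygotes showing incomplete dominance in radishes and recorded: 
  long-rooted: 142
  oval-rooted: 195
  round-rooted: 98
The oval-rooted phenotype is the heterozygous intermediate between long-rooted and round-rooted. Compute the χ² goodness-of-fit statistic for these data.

With incomplete dominance, a heterozygote × heterozygote cross gives a 1:2:1 phenotypic ratio.
The 1:2:1 ratio has 4 parts, so with N = 435 the expected counts are:
  long-rooted: 435 × 1/4 = 108.75
  oval-rooted: 435 × 2/4 = 217.5
  round-rooted: 435 × 1/4 = 108.75
χ² = Σ (O − E)² / E
  long-rooted: (142 − 108.75)² / 108.75 = 10.1661
  oval-rooted: (195 − 217.5)² / 217.5 = 2.3276
  round-rooted: (98 − 108.75)² / 108.75 = 1.0626
χ² = 10.1661 + 2.3276 + 1.0626 = 13.5563 ≈ 13.556

13.556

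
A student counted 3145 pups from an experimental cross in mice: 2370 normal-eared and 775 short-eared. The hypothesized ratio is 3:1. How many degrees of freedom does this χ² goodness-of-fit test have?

A goodness-of-fit test with 2 phenotype classes has df = 2 − 1 = 1.

1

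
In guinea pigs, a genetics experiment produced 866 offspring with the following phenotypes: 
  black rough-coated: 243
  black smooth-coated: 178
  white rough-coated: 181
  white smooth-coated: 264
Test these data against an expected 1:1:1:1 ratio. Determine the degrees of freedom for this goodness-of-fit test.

A goodness-of-fit test with 4 phenotype classes has df = 4 − 1 = 3.

3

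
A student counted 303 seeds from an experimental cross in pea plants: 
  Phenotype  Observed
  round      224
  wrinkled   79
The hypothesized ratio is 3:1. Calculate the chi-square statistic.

0.186

Under the 3:1 hypothesis (Σ ratio = 4, N = 303):
  round: 303 × 3/4 = 227.25
  wrinkled: 303 × 1/4 = 75.75
χ² = Σ (O − E)² / E
  round: (224 − 227.25)² / 227.25 = 0.0465
  wrinkled: (79 − 75.75)² / 75.75 = 0.1394
χ² = 0.0465 + 0.1394 = 0.1859 ≈ 0.186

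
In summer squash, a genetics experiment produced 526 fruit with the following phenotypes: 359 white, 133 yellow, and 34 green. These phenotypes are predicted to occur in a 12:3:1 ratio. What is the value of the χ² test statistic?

15.214

Total ratio parts = 16. Expected numbers out of 526:
  white: 526 × 12/16 = 394.5
  yellow: 526 × 3/16 = 98.625
  green: 526 × 1/16 = 32.875
χ² = Σ (O − E)² / E
  white: (359 − 394.5)² / 394.5 = 3.1946
  yellow: (133 − 98.625)² / 98.625 = 11.9811
  green: (34 − 32.875)² / 32.875 = 0.0385
χ² = 3.1946 + 11.9811 + 0.0385 = 15.2142 ≈ 15.214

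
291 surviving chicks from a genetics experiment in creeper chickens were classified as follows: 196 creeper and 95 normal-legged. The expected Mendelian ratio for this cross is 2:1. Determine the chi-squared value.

Expected counts for N = 291 under a 2:1 ratio (total parts = 3):
  creeper: 291 × 2/3 = 194
  normal-legged: 291 × 1/3 = 97
χ² = Σ (O − E)² / E
  creeper: (196 − 194)² / 194 = 0.0206
  normal-legged: (95 − 97)² / 97 = 0.0412
χ² = 0.0206 + 0.0412 = 0.0618 ≈ 0.062

0.062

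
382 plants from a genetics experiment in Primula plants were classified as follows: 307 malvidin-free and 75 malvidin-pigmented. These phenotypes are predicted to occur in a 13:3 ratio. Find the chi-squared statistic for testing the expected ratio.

0.196

Expected counts for N = 382 under a 13:3 ratio (total parts = 16):
  malvidin-free: 382 × 13/16 = 310.375
  malvidin-pigmented: 382 × 3/16 = 71.625
χ² = Σ (O − E)² / E
  malvidin-free: (307 − 310.375)² / 310.375 = 0.0367
  malvidin-pigmented: (75 − 71.625)² / 71.625 = 0.1590
χ² = 0.0367 + 0.1590 = 0.1957 ≈ 0.196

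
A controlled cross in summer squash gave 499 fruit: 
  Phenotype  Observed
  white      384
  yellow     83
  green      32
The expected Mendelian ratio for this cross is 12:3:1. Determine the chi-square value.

Total ratio parts = 16. Expected numbers out of 499:
  white: 499 × 12/16 = 374.25
  yellow: 499 × 3/16 = 93.5625
  green: 499 × 1/16 = 31.1875
χ² = Σ (O − E)² / E
  white: (384 − 374.25)² / 374.25 = 0.2540
  yellow: (83 − 93.5625)² / 93.5625 = 1.1924
  green: (32 − 31.1875)² / 31.1875 = 0.0212
χ² = 0.2540 + 1.1924 + 0.0212 = 1.4676 ≈ 1.468

1.468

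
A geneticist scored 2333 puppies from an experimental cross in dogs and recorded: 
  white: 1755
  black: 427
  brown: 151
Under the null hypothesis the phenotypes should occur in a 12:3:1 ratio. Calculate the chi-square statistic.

The 12:3:1 ratio has 16 parts, so with N = 2333 the expected counts are:
  white: 2333 × 12/16 = 1749.75
  black: 2333 × 3/16 = 437.4375
  brown: 2333 × 1/16 = 145.8125
χ² = Σ (O − E)² / E
  white: (1755 − 1749.75)² / 1749.75 = 0.0158
  black: (427 − 437.4375)² / 437.4375 = 0.2490
  brown: (151 − 145.8125)² / 145.8125 = 0.1846
χ² = 0.0158 + 0.2490 + 0.1846 = 0.4494 ≈ 0.449

0.449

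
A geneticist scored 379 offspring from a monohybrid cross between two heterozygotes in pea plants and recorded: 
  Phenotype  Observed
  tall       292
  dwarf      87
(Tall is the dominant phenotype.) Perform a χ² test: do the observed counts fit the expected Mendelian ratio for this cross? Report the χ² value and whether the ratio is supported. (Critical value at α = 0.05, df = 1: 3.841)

For a monohybrid cross between heterozygotes with complete dominance, the expected phenotypic ratio is 3:1.
Under the 3:1 hypothesis (Σ ratio = 4, N = 379):
  tall: 379 × 3/4 = 284.25
  dwarf: 379 × 1/4 = 94.75
χ² = Σ (O − E)² / E
  tall: (292 − 284.25)² / 284.25 = 0.2113
  dwarf: (87 − 94.75)² / 94.75 = 0.6339
χ² = 0.2113 + 0.6339 = 0.8452 ≈ 0.845
Degrees of freedom = 2 − 1 = 1; critical value at α = 0.05 is 3.841.
Since 0.845 < 3.841, we fail to reject the null hypothesis — the data are consistent with the 3:1 ratio.

0.845; consistent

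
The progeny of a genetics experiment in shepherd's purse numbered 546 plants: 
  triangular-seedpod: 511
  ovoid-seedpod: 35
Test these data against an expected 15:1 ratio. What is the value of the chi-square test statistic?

Expected counts for N = 546 under a 15:1 ratio (total parts = 16):
  triangular-seedpod: 546 × 15/16 = 511.875
  ovoid-seedpod: 546 × 1/16 = 34.125
χ² = Σ (O − E)² / E
  triangular-seedpod: (511 − 511.875)² / 511.875 = 0.0015
  ovoid-seedpod: (35 − 34.125)² / 34.125 = 0.0224
χ² = 0.0015 + 0.0224 = 0.0239 ≈ 0.024

0.024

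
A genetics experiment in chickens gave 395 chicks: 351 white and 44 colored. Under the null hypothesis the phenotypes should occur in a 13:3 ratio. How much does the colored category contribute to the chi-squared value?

12.203

The 13:3 ratio has 16 parts, so with N = 395 the expected counts are:
  white: 395 × 13/16 = 320.9375
  colored: 395 × 3/16 = 74.0625
Contribution of colored: (44 − 74.0625)² / 74.0625 = 12.2026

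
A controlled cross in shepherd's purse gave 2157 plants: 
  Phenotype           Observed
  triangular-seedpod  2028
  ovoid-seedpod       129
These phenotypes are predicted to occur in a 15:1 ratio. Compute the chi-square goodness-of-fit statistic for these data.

0.267

Under the 15:1 hypothesis (Σ ratio = 16, N = 2157):
  triangular-seedpod: 2157 × 15/16 = 2022.1875
  ovoid-seedpod: 2157 × 1/16 = 134.8125
χ² = Σ (O − E)² / E
  triangular-seedpod: (2028 − 2022.1875)² / 2022.1875 = 0.0167
  ovoid-seedpod: (129 − 134.8125)² / 134.8125 = 0.2506
χ² = 0.0167 + 0.2506 = 0.2673 ≈ 0.267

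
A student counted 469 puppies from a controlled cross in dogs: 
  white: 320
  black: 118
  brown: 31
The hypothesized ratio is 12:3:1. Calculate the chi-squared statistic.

The 12:3:1 ratio has 16 parts, so with N = 469 the expected counts are:
  white: 469 × 12/16 = 351.75
  black: 469 × 3/16 = 87.9375
  brown: 469 × 1/16 = 29.3125
χ² = Σ (O − E)² / E
  white: (320 − 351.75)² / 351.75 = 2.8658
  black: (118 − 87.9375)² / 87.9375 = 10.2772
  brown: (31 − 29.3125)² / 29.3125 = 0.0971
χ² = 2.8658 + 10.2772 + 0.0971 = 13.2401 ≈ 13.240

13.240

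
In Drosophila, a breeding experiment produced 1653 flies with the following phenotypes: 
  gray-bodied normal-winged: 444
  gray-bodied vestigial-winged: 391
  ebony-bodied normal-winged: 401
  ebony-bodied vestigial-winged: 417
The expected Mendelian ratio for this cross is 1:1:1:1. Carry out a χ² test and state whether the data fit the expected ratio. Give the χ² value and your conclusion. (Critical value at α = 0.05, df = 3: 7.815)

Expected counts for N = 1653 under a 1:1:1:1 ratio (total parts = 4):
  gray-bodied normal-winged: 1653 × 1/4 = 413.25
  gray-bodied vestigial-winged: 1653 × 1/4 = 413.25
  ebony-bodied normal-winged: 1653 × 1/4 = 413.25
  ebony-bodied vestigial-winged: 1653 × 1/4 = 413.25
χ² = Σ (O − E)² / E
  gray-bodied normal-winged: (444 − 413.25)² / 413.25 = 2.2881
  gray-bodied vestigial-winged: (391 − 413.25)² / 413.25 = 1.1980
  ebony-bodied normal-winged: (401 − 413.25)² / 413.25 = 0.3631
  ebony-bodied vestigial-winged: (417 − 413.25)² / 413.25 = 0.0340
χ² = 2.2881 + 1.1980 + 0.3631 + 0.0340 = 3.8832 ≈ 3.883
Degrees of freedom = 4 − 1 = 3; critical value at α = 0.05 is 7.815.
Since 3.883 < 7.815, we fail to reject the null hypothesis — the data are consistent with the 1:1:1:1 ratio.

3.883; consistent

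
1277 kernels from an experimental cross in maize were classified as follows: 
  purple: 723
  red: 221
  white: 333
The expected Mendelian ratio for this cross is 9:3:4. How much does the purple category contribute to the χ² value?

Total ratio parts = 16. Expected numbers out of 1277:
  purple: 1277 × 9/16 = 718.3125
  red: 1277 × 3/16 = 239.4375
  white: 1277 × 4/16 = 319.25
Contribution of purple: (723 − 718.3125)² / 718.3125 = 0.0306

0.031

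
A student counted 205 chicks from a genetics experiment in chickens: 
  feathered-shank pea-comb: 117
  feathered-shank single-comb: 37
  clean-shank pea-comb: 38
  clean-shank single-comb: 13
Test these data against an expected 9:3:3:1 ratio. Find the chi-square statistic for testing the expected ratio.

0.086

Under the 9:3:3:1 hypothesis (Σ ratio = 16, N = 205):
  feathered-shank pea-comb: 205 × 9/16 = 115.3125
  feathered-shank single-comb: 205 × 3/16 = 38.4375
  clean-shank pea-comb: 205 × 3/16 = 38.4375
  clean-shank single-comb: 205 × 1/16 = 12.8125
χ² = Σ (O − E)² / E
  feathered-shank pea-comb: (117 − 115.3125)² / 115.3125 = 0.0247
  feathered-shank single-comb: (37 − 38.4375)² / 38.4375 = 0.0538
  clean-shank pea-comb: (38 − 38.4375)² / 38.4375 = 0.0050
  clean-shank single-comb: (13 − 12.8125)² / 12.8125 = 0.0027
χ² = 0.0247 + 0.0538 + 0.0050 + 0.0027 = 0.0862 ≈ 0.086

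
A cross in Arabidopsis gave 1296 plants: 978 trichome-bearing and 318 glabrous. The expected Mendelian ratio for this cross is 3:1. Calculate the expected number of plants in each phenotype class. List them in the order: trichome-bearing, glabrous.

The 3:1 ratio has 4 parts, so with N = 1296 the expected counts are:
  trichome-bearing: 1296 × 3/4 = 972
  glabrous: 1296 × 1/4 = 324

972, 324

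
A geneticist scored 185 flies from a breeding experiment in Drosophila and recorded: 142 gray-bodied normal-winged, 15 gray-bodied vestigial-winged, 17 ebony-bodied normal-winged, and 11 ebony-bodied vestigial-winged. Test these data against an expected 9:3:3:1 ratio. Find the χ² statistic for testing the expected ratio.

Expected counts for N = 185 under a 9:3:3:1 ratio (total parts = 16):
  gray-bodied normal-winged: 185 × 9/16 = 104.0625
  gray-bodied vestigial-winged: 185 × 3/16 = 34.6875
  ebony-bodied normal-winged: 185 × 3/16 = 34.6875
  ebony-bodied vestigial-winged: 185 × 1/16 = 11.5625
χ² = Σ (O − E)² / E
  gray-bodied normal-winged: (142 − 104.0625)² / 104.0625 = 13.8307
  gray-bodied vestigial-winged: (15 − 34.6875)² / 34.6875 = 11.1740
  ebony-bodied normal-winged: (17 − 34.6875)² / 34.6875 = 9.0190
  ebony-bodied vestigial-winged: (11 − 11.5625)² / 11.5625 = 0.0274
χ² = 13.8307 + 11.1740 + 9.0190 + 0.0274 = 34.0511 ≈ 34.051

34.051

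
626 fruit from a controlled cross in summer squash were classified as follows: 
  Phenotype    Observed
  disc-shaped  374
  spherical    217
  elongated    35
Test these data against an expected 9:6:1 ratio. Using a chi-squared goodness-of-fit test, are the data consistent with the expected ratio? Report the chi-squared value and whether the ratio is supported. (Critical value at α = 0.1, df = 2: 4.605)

Under the 9:6:1 hypothesis (Σ ratio = 16, N = 626):
  disc-shaped: 626 × 9/16 = 352.125
  spherical: 626 × 6/16 = 234.75
  elongated: 626 × 1/16 = 39.125
χ² = Σ (O − E)² / E
  disc-shaped: (374 − 352.125)² / 352.125 = 1.3589
  spherical: (217 − 234.75)² / 234.75 = 1.3421
  elongated: (35 − 39.125)² / 39.125 = 0.4349
χ² = 1.3589 + 1.3421 + 0.4349 = 3.1359 ≈ 3.136
Degrees of freedom = 3 − 1 = 2; critical value at α = 0.1 is 4.605.
Since 3.136 < 4.605, we fail to reject the null hypothesis — the data are consistent with the 9:6:1 ratio.

3.136; consistent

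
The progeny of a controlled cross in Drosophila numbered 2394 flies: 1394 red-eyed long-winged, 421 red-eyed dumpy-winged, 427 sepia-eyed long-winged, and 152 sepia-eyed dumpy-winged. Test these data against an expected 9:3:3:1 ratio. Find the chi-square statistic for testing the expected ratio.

The 9:3:3:1 ratio has 16 parts, so with N = 2394 the expected counts are:
  red-eyed long-winged: 2394 × 9/16 = 1346.625
  red-eyed dumpy-winged: 2394 × 3/16 = 448.875
  sepia-eyed long-winged: 2394 × 3/16 = 448.875
  sepia-eyed dumpy-winged: 2394 × 1/16 = 149.625
χ² = Σ (O − E)² / E
  red-eyed long-winged: (1394 − 1346.625)² / 1346.625 = 1.6667
  red-eyed dumpy-winged: (421 − 448.875)² / 448.875 = 1.7310
  sepia-eyed long-winged: (427 − 448.875)² / 448.875 = 1.0660
  sepia-eyed dumpy-winged: (152 − 149.625)² / 149.625 = 0.0377
χ² = 1.6667 + 1.7310 + 1.0660 + 0.0377 = 4.5014 ≈ 4.501

4.501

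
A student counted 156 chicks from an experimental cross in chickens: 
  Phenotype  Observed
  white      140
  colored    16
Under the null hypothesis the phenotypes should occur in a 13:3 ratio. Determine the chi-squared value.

7.387

The 13:3 ratio has 16 parts, so with N = 156 the expected counts are:
  white: 156 × 13/16 = 126.75
  colored: 156 × 3/16 = 29.25
χ² = Σ (O − E)² / E
  white: (140 − 126.75)² / 126.75 = 1.3851
  colored: (16 − 29.25)² / 29.25 = 6.0021
χ² = 1.3851 + 6.0021 = 7.3872 ≈ 7.387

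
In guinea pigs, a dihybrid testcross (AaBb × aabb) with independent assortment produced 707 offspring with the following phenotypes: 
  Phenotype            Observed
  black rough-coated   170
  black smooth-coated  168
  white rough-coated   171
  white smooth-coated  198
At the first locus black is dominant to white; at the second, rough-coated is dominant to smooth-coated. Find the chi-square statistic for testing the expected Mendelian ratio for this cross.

A dihybrid testcross with independent assortment gives a 1:1:1:1 ratio.
Total ratio parts = 4. Expected numbers out of 707:
  black rough-coated: 707 × 1/4 = 176.75
  black smooth-coated: 707 × 1/4 = 176.75
  white rough-coated: 707 × 1/4 = 176.75
  white smooth-coated: 707 × 1/4 = 176.75
χ² = Σ (O − E)² / E
  black rough-coated: (170 − 176.75)² / 176.75 = 0.2578
  black smooth-coated: (168 − 176.75)² / 176.75 = 0.4332
  white rough-coated: (171 − 176.75)² / 176.75 = 0.1871
  white smooth-coated: (198 − 176.75)² / 176.75 = 2.5548
χ² = 0.2578 + 0.4332 + 0.1871 + 2.5548 = 3.4329 ≈ 3.433

3.433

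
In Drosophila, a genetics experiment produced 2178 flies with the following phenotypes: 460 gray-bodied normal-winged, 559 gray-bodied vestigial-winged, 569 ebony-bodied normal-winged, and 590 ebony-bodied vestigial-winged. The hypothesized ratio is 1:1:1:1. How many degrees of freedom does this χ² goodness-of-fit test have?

A goodness-of-fit test with 4 phenotype classes has df = 4 − 1 = 3.

3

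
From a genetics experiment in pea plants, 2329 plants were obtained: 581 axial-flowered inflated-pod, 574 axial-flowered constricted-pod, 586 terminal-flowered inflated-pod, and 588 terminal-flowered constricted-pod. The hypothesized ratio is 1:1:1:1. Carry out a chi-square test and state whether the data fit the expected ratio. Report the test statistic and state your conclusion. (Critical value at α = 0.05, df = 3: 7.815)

0.201; consistent

Expected counts for N = 2329 under a 1:1:1:1 ratio (total parts = 4):
  axial-flowered inflated-pod: 2329 × 1/4 = 582.25
  axial-flowered constricted-pod: 2329 × 1/4 = 582.25
  terminal-flowered inflated-pod: 2329 × 1/4 = 582.25
  terminal-flowered constricted-pod: 2329 × 1/4 = 582.25
χ² = Σ (O − E)² / E
  axial-flowered inflated-pod: (581 − 582.25)² / 582.25 = 0.0027
  axial-flowered constricted-pod: (574 − 582.25)² / 582.25 = 0.1169
  terminal-flowered inflated-pod: (586 − 582.25)² / 582.25 = 0.0242
  terminal-flowered constricted-pod: (588 − 582.25)² / 582.25 = 0.0568
χ² = 0.0027 + 0.1169 + 0.0242 + 0.0568 = 0.2006 ≈ 0.201
Degrees of freedom = 4 − 1 = 3; critical value at α = 0.05 is 7.815.
Since 0.201 < 7.815, we fail to reject the null hypothesis — the data are consistent with the 1:1:1:1 ratio.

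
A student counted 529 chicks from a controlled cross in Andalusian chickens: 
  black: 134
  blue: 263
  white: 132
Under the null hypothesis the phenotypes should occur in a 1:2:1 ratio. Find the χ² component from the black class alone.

0.023

The 1:2:1 ratio has 4 parts, so with N = 529 the expected counts are:
  black: 529 × 1/4 = 132.25
  blue: 529 × 2/4 = 264.5
  white: 529 × 1/4 = 132.25
Contribution of black: (134 − 132.25)² / 132.25 = 0.0232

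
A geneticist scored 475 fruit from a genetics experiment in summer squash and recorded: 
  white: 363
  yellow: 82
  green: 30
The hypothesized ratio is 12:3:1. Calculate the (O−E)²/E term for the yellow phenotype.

Total ratio parts = 16. Expected numbers out of 475:
  white: 475 × 12/16 = 356.25
  yellow: 475 × 3/16 = 89.0625
  green: 475 × 1/16 = 29.6875
Contribution of yellow: (82 − 89.0625)² / 89.0625 = 0.5600

0.560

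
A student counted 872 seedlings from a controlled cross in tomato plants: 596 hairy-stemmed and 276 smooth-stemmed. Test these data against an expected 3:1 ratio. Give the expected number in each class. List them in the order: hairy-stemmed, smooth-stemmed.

654, 218

Under the 3:1 hypothesis (Σ ratio = 4, N = 872):
  hairy-stemmed: 872 × 3/4 = 654
  smooth-stemmed: 872 × 1/4 = 218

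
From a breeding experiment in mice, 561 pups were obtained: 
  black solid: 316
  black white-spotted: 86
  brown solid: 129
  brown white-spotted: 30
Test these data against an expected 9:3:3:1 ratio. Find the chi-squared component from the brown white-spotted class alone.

The 9:3:3:1 ratio has 16 parts, so with N = 561 the expected counts are:
  black solid: 561 × 9/16 = 315.5625
  black white-spotted: 561 × 3/16 = 105.1875
  brown solid: 561 × 3/16 = 105.1875
  brown white-spotted: 561 × 1/16 = 35.0625
Contribution of brown white-spotted: (30 − 35.0625)² / 35.0625 = 0.7309

0.731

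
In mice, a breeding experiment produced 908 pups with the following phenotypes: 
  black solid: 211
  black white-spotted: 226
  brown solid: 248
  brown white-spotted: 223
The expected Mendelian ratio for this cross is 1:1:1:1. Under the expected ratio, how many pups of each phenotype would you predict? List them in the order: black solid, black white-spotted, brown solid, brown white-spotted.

227, 227, 227, 227

Expected counts for N = 908 under a 1:1:1:1 ratio (total parts = 4):
  black solid: 908 × 1/4 = 227
  black white-spotted: 908 × 1/4 = 227
  brown solid: 908 × 1/4 = 227
  brown white-spotted: 908 × 1/4 = 227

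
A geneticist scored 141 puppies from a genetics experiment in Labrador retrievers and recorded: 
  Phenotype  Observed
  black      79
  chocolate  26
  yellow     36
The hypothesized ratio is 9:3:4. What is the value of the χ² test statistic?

0.024

Expected counts for N = 141 under a 9:3:4 ratio (total parts = 16):
  black: 141 × 9/16 = 79.3125
  chocolate: 141 × 3/16 = 26.4375
  yellow: 141 × 4/16 = 35.25
χ² = Σ (O − E)² / E
  black: (79 − 79.3125)² / 79.3125 = 0.0012
  chocolate: (26 − 26.4375)² / 26.4375 = 0.0072
  yellow: (36 − 35.25)² / 35.25 = 0.0160
χ² = 0.0012 + 0.0072 + 0.0160 = 0.0244 ≈ 0.024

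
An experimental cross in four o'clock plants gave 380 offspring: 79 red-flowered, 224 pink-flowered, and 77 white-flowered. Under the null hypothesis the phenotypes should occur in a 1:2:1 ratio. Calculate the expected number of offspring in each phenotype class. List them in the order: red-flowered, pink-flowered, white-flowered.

95, 190, 95

The 1:2:1 ratio has 4 parts, so with N = 380 the expected counts are:
  red-flowered: 380 × 1/4 = 95
  pink-flowered: 380 × 2/4 = 190
  white-flowered: 380 × 1/4 = 95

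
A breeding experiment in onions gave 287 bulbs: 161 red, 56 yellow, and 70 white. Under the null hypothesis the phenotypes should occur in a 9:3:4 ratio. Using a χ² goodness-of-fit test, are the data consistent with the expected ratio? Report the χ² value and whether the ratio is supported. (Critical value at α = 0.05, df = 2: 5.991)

Expected counts for N = 287 under a 9:3:4 ratio (total parts = 16):
  red: 287 × 9/16 = 161.4375
  yellow: 287 × 3/16 = 53.8125
  white: 287 × 4/16 = 71.75
χ² = Σ (O − E)² / E
  red: (161 − 161.4375)² / 161.4375 = 0.0012
  yellow: (56 − 53.8125)² / 53.8125 = 0.0889
  white: (70 − 71.75)² / 71.75 = 0.0427
χ² = 0.0012 + 0.0889 + 0.0427 = 0.1328 ≈ 0.133
Degrees of freedom = 3 − 1 = 2; critical value at α = 0.05 is 5.991.
Since 0.133 < 5.991, we fail to reject the null hypothesis — the data are consistent with the 9:3:4 ratio.

0.133; consistent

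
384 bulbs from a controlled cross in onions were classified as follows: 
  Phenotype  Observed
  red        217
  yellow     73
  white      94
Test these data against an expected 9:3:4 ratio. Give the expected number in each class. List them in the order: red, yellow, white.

216, 72, 96

The 9:3:4 ratio has 16 parts, so with N = 384 the expected counts are:
  red: 384 × 9/16 = 216
  yellow: 384 × 3/16 = 72
  white: 384 × 4/16 = 96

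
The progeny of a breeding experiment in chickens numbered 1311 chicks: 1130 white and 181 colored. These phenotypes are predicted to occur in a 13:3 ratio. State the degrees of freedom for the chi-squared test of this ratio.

1

A goodness-of-fit test with 2 phenotype classes has df = 2 − 1 = 1.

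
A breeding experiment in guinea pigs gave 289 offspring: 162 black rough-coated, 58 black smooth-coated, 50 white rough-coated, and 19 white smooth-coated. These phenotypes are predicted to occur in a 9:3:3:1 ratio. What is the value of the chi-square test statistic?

0.642

The 9:3:3:1 ratio has 16 parts, so with N = 289 the expected counts are:
  black rough-coated: 289 × 9/16 = 162.5625
  black smooth-coated: 289 × 3/16 = 54.1875
  white rough-coated: 289 × 3/16 = 54.1875
  white smooth-coated: 289 × 1/16 = 18.0625
χ² = Σ (O − E)² / E
  black rough-coated: (162 − 162.5625)² / 162.5625 = 0.0019
  black smooth-coated: (58 − 54.1875)² / 54.1875 = 0.2682
  white rough-coated: (50 − 54.1875)² / 54.1875 = 0.3236
  white smooth-coated: (19 − 18.0625)² / 18.0625 = 0.0487
χ² = 0.0019 + 0.2682 + 0.3236 + 0.0487 = 0.6424 ≈ 0.642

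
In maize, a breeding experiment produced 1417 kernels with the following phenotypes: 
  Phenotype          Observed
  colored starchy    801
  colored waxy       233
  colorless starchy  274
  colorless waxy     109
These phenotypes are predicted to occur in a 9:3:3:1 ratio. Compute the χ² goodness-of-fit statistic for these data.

9.017

The 9:3:3:1 ratio has 16 parts, so with N = 1417 the expected counts are:
  colored starchy: 1417 × 9/16 = 797.0625
  colored waxy: 1417 × 3/16 = 265.6875
  colorless starchy: 1417 × 3/16 = 265.6875
  colorless waxy: 1417 × 1/16 = 88.5625
χ² = Σ (O − E)² / E
  colored starchy: (801 − 797.0625)² / 797.0625 = 0.0195
  colored waxy: (233 − 265.6875)² / 265.6875 = 4.0215
  colorless starchy: (274 − 265.6875)² / 265.6875 = 0.2601
  colorless waxy: (109 − 88.5625)² / 88.5625 = 4.7163
χ² = 0.0195 + 4.0215 + 0.2601 + 4.7163 = 9.0174 ≈ 9.017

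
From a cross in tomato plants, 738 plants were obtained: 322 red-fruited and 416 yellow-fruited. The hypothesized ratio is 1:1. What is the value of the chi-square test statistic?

11.973

Expected counts for N = 738 under a 1:1 ratio (total parts = 2):
  red-fruited: 738 × 1/2 = 369
  yellow-fruited: 738 × 1/2 = 369
χ² = Σ (O − E)² / E
  red-fruited: (322 − 369)² / 369 = 5.9864
  yellow-fruited: (416 − 369)² / 369 = 5.9864
χ² = 5.9864 + 5.9864 = 11.9728 ≈ 11.973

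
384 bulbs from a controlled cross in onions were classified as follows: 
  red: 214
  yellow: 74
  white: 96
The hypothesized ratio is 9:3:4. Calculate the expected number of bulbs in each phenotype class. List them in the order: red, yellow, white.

The 9:3:4 ratio has 16 parts, so with N = 384 the expected counts are:
  red: 384 × 9/16 = 216
  yellow: 384 × 3/16 = 72
  white: 384 × 4/16 = 96

216, 72, 96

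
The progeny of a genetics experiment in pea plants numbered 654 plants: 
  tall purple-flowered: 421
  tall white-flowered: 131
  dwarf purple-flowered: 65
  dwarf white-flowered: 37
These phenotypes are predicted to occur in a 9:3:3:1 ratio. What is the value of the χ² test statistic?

35.691

Expected counts for N = 654 under a 9:3:3:1 ratio (total parts = 16):
  tall purple-flowered: 654 × 9/16 = 367.875
  tall white-flowered: 654 × 3/16 = 122.625
  dwarf purple-flowered: 654 × 3/16 = 122.625
  dwarf white-flowered: 654 × 1/16 = 40.875
χ² = Σ (O − E)² / E
  tall purple-flowered: (421 − 367.875)² / 367.875 = 7.6718
  tall white-flowered: (131 − 122.625)² / 122.625 = 0.5720
  dwarf purple-flowered: (65 − 122.625)² / 122.625 = 27.0796
  dwarf white-flowered: (37 − 40.875)² / 40.875 = 0.3674
χ² = 7.6718 + 0.5720 + 27.0796 + 0.3674 = 35.6908 ≈ 35.691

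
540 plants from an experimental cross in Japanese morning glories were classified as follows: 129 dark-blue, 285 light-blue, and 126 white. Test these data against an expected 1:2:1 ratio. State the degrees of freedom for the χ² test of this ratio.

2

A goodness-of-fit test with 3 phenotype classes has df = 3 − 1 = 2.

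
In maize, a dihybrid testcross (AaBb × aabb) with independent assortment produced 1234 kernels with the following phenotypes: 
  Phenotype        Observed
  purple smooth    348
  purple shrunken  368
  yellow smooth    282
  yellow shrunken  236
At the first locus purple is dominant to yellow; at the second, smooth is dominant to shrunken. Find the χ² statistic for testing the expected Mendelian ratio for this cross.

A dihybrid testcross with independent assortment gives a 1:1:1:1 ratio.
Expected counts for N = 1234 under a 1:1:1:1 ratio (total parts = 4):
  purple smooth: 1234 × 1/4 = 308.5
  purple shrunken: 1234 × 1/4 = 308.5
  yellow smooth: 1234 × 1/4 = 308.5
  yellow shrunken: 1234 × 1/4 = 308.5
χ² = Σ (O − E)² / E
  purple smooth: (348 − 308.5)² / 308.5 = 5.0575
  purple shrunken: (368 − 308.5)² / 308.5 = 11.4757
  yellow smooth: (282 − 308.5)² / 308.5 = 2.2763
  yellow shrunken: (236 − 308.5)² / 308.5 = 17.0381
χ² = 5.0575 + 11.4757 + 2.2763 + 17.0381 = 35.8476 ≈ 35.848

35.848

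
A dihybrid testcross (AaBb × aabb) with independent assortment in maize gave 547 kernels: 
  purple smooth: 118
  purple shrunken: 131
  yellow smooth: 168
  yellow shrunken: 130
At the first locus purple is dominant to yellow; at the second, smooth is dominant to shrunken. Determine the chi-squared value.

A dihybrid testcross with independent assortment gives a 1:1:1:1 ratio.
Under the 1:1:1:1 hypothesis (Σ ratio = 4, N = 547):
  purple smooth: 547 × 1/4 = 136.75
  purple shrunken: 547 × 1/4 = 136.75
  yellow smooth: 547 × 1/4 = 136.75
  yellow shrunken: 547 × 1/4 = 136.75
χ² = Σ (O − E)² / E
  purple smooth: (118 − 136.75)² / 136.75 = 2.5708
  purple shrunken: (131 − 136.75)² / 136.75 = 0.2418
  yellow smooth: (168 − 136.75)² / 136.75 = 7.1412
  yellow shrunken: (130 − 136.75)² / 136.75 = 0.3332
χ² = 2.5708 + 0.2418 + 7.1412 + 0.3332 = 10.287

10.287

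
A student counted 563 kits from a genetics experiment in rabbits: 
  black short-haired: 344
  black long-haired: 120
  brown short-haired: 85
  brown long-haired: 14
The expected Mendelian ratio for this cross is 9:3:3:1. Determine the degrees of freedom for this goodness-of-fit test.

A goodness-of-fit test with 4 phenotype classes has df = 4 − 1 = 3.

3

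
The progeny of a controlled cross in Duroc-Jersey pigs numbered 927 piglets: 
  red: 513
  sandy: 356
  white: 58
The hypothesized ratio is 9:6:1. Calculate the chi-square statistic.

0.338

Under the 9:6:1 hypothesis (Σ ratio = 16, N = 927):
  red: 927 × 9/16 = 521.4375
  sandy: 927 × 6/16 = 347.625
  white: 927 × 1/16 = 57.9375
χ² = Σ (O − E)² / E
  red: (513 − 521.4375)² / 521.4375 = 0.1365
  sandy: (356 − 347.625)² / 347.625 = 0.2018
  white: (58 − 57.9375)² / 57.9375 = 0.0001
χ² = 0.1365 + 0.2018 + 0.0001 = 0.3384 ≈ 0.338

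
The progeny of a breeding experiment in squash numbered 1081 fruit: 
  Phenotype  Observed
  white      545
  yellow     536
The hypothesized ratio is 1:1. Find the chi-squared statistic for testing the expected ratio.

0.075

Total ratio parts = 2. Expected numbers out of 1081:
  white: 1081 × 1/2 = 540.5
  yellow: 1081 × 1/2 = 540.5
χ² = Σ (O − E)² / E
  white: (545 − 540.5)² / 540.5 = 0.0375
  yellow: (536 − 540.5)² / 540.5 = 0.0375
χ² = 0.0375 + 0.0375 = 0.075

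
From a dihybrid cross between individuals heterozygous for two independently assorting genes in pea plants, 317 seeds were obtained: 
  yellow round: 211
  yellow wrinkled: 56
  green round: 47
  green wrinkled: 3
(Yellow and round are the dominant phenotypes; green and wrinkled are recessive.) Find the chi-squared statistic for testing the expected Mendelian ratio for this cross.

23.060

A dihybrid F₂ with independent assortment and complete dominance at both loci gives a 9:3:3:1 phenotypic ratio.
Total ratio parts = 16. Expected numbers out of 317:
  yellow round: 317 × 9/16 = 178.3125
  yellow wrinkled: 317 × 3/16 = 59.4375
  green round: 317 × 3/16 = 59.4375
  green wrinkled: 317 × 1/16 = 19.8125
χ² = Σ (O − E)² / E
  yellow round: (211 − 178.3125)² / 178.3125 = 5.9921
  yellow wrinkled: (56 − 59.4375)² / 59.4375 = 0.1988
  green round: (47 − 59.4375)² / 59.4375 = 2.6026
  green wrinkled: (3 − 19.8125)² / 19.8125 = 14.2668
χ² = 5.9921 + 0.1988 + 2.6026 + 14.2668 = 23.0603 ≈ 23.060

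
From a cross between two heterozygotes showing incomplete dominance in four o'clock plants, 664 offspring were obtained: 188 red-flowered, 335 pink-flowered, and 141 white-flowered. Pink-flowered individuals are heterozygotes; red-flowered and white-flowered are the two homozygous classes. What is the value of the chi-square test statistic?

6.708

With incomplete dominance, a heterozygote × heterozygote cross gives a 1:2:1 phenotypic ratio.
Total ratio parts = 4. Expected numbers out of 664:
  red-flowered: 664 × 1/4 = 166
  pink-flowered: 664 × 2/4 = 332
  white-flowered: 664 × 1/4 = 166
χ² = Σ (O − E)² / E
  red-flowered: (188 − 166)² / 166 = 2.9157
  pink-flowered: (335 − 332)² / 332 = 0.0271
  white-flowered: (141 − 166)² / 166 = 3.7651
χ² = 2.9157 + 0.0271 + 3.7651 = 6.7079 ≈ 6.708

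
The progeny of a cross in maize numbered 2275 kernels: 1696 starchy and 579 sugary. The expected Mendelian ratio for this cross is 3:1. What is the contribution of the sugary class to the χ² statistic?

The 3:1 ratio has 4 parts, so with N = 2275 the expected counts are:
  starchy: 2275 × 3/4 = 1706.25
  sugary: 2275 × 1/4 = 568.75
Contribution of sugary: (579 − 568.75)² / 568.75 = 0.1847

0.185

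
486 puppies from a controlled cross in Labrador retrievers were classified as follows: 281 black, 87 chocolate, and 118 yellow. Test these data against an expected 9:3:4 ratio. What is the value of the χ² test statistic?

0.500

Under the 9:3:4 hypothesis (Σ ratio = 16, N = 486):
  black: 486 × 9/16 = 273.375
  chocolate: 486 × 3/16 = 91.125
  yellow: 486 × 4/16 = 121.5
χ² = Σ (O − E)² / E
  black: (281 − 273.375)² / 273.375 = 0.2127
  chocolate: (87 − 91.125)² / 91.125 = 0.1867
  yellow: (118 − 121.5)² / 121.5 = 0.1008
χ² = 0.2127 + 0.1867 + 0.1008 = 0.5002 ≈ 0.500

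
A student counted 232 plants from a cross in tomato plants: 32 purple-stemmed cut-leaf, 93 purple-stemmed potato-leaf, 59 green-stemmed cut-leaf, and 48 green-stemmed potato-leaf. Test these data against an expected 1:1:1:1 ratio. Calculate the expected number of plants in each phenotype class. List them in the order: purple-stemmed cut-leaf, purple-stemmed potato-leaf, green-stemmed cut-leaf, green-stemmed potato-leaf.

58, 58, 58, 58

Under the 1:1:1:1 hypothesis (Σ ratio = 4, N = 232):
  purple-stemmed cut-leaf: 232 × 1/4 = 58
  purple-stemmed potato-leaf: 232 × 1/4 = 58
  green-stemmed cut-leaf: 232 × 1/4 = 58
  green-stemmed potato-leaf: 232 × 1/4 = 58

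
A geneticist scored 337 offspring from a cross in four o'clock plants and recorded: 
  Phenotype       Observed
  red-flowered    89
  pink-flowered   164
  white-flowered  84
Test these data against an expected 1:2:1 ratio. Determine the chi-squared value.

0.389

The 1:2:1 ratio has 4 parts, so with N = 337 the expected counts are:
  red-flowered: 337 × 1/4 = 84.25
  pink-flowered: 337 × 2/4 = 168.5
  white-flowered: 337 × 1/4 = 84.25
χ² = Σ (O − E)² / E
  red-flowered: (89 − 84.25)² / 84.25 = 0.2678
  pink-flowered: (164 − 168.5)² / 168.5 = 0.1202
  white-flowered: (84 − 84.25)² / 84.25 = 0.0007
χ² = 0.2678 + 0.1202 + 0.0007 = 0.3887 ≈ 0.389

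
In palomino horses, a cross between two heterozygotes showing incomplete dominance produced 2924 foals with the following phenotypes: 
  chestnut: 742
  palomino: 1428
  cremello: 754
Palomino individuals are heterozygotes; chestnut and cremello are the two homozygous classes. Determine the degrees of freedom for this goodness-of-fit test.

With incomplete dominance, a heterozygote × heterozygote cross gives a 1:2:1 phenotypic ratio.
A goodness-of-fit test with 3 phenotype classes has df = 3 − 1 = 2.

2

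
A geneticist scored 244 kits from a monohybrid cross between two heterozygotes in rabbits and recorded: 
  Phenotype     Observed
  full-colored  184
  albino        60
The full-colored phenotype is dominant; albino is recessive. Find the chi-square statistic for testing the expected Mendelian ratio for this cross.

0.022

For a monohybrid cross between heterozygotes with complete dominance, the expected phenotypic ratio is 3:1.
Total ratio parts = 4. Expected numbers out of 244:
  full-colored: 244 × 3/4 = 183
  albino: 244 × 1/4 = 61
χ² = Σ (O − E)² / E
  full-colored: (184 − 183)² / 183 = 0.0055
  albino: (60 − 61)² / 61 = 0.0164
χ² = 0.0055 + 0.0164 = 0.0219 ≈ 0.022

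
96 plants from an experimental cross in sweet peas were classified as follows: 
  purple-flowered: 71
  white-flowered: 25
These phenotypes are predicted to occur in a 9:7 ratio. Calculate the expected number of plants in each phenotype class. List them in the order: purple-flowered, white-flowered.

54, 42

The 9:7 ratio has 16 parts, so with N = 96 the expected counts are:
  purple-flowered: 96 × 9/16 = 54
  white-flowered: 96 × 7/16 = 42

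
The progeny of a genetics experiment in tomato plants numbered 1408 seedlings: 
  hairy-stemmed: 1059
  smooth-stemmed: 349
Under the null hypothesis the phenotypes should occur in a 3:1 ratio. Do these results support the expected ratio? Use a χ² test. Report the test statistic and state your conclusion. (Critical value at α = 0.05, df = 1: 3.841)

0.034; consistent

Total ratio parts = 4. Expected numbers out of 1408:
  hairy-stemmed: 1408 × 3/4 = 1056
  smooth-stemmed: 1408 × 1/4 = 352
χ² = Σ (O − E)² / E
  hairy-stemmed: (1059 − 1056)² / 1056 = 0.0085
  smooth-stemmed: (349 − 352)² / 352 = 0.0256
χ² = 0.0085 + 0.0256 = 0.0341 ≈ 0.034
Degrees of freedom = 2 − 1 = 1; critical value at α = 0.05 is 3.841.
Since 0.034 < 3.841, we fail to reject the null hypothesis — the data are consistent with the 3:1 ratio.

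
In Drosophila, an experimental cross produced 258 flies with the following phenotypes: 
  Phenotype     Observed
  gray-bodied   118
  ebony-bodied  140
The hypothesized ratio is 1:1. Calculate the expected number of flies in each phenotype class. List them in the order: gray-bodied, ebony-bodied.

Expected counts for N = 258 under a 1:1 ratio (total parts = 2):
  gray-bodied: 258 × 1/2 = 129
  ebony-bodied: 258 × 1/2 = 129

129, 129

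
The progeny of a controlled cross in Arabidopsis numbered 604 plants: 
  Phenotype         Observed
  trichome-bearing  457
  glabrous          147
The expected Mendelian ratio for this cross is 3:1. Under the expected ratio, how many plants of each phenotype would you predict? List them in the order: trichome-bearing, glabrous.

453, 151

The 3:1 ratio has 4 parts, so with N = 604 the expected counts are:
  trichome-bearing: 604 × 3/4 = 453
  glabrous: 604 × 1/4 = 151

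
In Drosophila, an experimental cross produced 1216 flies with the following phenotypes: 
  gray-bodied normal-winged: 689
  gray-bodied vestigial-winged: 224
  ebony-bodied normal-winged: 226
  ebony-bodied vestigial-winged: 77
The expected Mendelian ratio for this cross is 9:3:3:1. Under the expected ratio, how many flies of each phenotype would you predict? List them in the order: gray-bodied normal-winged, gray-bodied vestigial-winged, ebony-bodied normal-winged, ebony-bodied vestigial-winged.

684, 228, 228, 76

Total ratio parts = 16. Expected numbers out of 1216:
  gray-bodied normal-winged: 1216 × 9/16 = 684
  gray-bodied vestigial-winged: 1216 × 3/16 = 228
  ebony-bodied normal-winged: 1216 × 3/16 = 228
  ebony-bodied vestigial-winged: 1216 × 1/16 = 76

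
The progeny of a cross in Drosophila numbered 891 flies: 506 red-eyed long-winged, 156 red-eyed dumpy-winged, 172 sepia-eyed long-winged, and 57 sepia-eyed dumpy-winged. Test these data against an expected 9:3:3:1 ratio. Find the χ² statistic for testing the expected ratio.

0.956

Under the 9:3:3:1 hypothesis (Σ ratio = 16, N = 891):
  red-eyed long-winged: 891 × 9/16 = 501.1875
  red-eyed dumpy-winged: 891 × 3/16 = 167.0625
  sepia-eyed long-winged: 891 × 3/16 = 167.0625
  sepia-eyed dumpy-winged: 891 × 1/16 = 55.6875
χ² = Σ (O − E)² / E
  red-eyed long-winged: (506 − 501.1875)² / 501.1875 = 0.0462
  red-eyed dumpy-winged: (156 − 167.0625)² / 167.0625 = 0.7325
  sepia-eyed long-winged: (172 − 167.0625)² / 167.0625 = 0.1459
  sepia-eyed dumpy-winged: (57 − 55.6875)² / 55.6875 = 0.0309
χ² = 0.0462 + 0.7325 + 0.1459 + 0.0309 = 0.9555 ≈ 0.956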